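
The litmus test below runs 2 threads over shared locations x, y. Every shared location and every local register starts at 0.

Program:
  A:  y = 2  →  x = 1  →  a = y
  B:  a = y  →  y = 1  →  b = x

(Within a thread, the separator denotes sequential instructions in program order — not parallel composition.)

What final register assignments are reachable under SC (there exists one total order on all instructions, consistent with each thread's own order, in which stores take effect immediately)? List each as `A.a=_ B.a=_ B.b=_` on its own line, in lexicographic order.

A.a=1 B.a=0 B.b=0
A.a=1 B.a=0 B.b=1
A.a=1 B.a=2 B.b=0
A.a=1 B.a=2 B.b=1
A.a=2 B.a=0 B.b=0
A.a=2 B.a=0 B.b=1
A.a=2 B.a=2 B.b=1

outcome vector order: (A.a,B.a,B.b)
|SC outcomes| = 7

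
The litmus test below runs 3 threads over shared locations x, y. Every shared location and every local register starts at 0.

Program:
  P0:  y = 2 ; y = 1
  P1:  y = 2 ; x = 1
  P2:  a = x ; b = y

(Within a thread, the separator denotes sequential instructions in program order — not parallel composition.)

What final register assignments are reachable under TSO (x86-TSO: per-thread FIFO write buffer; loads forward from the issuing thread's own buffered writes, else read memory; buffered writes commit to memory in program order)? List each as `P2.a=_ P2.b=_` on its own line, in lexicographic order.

P2.a=0 P2.b=0
P2.a=0 P2.b=1
P2.a=0 P2.b=2
P2.a=1 P2.b=1
P2.a=1 P2.b=2

outcome vector order: (P2.a,P2.b)
|TSO outcomes| = 5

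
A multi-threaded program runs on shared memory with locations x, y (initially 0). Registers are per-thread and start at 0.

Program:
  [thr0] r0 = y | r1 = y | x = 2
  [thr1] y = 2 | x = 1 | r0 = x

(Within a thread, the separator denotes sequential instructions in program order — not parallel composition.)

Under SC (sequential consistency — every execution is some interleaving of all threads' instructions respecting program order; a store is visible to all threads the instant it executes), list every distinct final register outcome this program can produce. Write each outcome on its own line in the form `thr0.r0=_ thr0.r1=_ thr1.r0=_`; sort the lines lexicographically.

outcome vector order: (thr0.r0,thr0.r1,thr1.r0)
|SC outcomes| = 6

thr0.r0=0 thr0.r1=0 thr1.r0=1
thr0.r0=0 thr0.r1=0 thr1.r0=2
thr0.r0=0 thr0.r1=2 thr1.r0=1
thr0.r0=0 thr0.r1=2 thr1.r0=2
thr0.r0=2 thr0.r1=2 thr1.r0=1
thr0.r0=2 thr0.r1=2 thr1.r0=2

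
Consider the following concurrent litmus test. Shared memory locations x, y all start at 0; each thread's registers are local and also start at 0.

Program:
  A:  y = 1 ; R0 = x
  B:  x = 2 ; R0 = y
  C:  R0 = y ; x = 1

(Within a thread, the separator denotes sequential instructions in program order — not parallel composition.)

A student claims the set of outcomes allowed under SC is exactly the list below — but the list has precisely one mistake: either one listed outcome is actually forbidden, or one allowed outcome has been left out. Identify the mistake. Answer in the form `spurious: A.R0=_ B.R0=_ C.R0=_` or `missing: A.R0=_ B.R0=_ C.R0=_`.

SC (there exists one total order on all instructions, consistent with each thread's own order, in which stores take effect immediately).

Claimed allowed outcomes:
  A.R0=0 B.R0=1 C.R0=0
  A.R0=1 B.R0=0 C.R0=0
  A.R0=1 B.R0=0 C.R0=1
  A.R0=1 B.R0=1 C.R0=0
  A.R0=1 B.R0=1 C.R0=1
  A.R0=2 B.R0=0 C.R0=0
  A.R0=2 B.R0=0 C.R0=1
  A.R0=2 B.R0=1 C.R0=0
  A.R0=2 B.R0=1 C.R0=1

missing: A.R0=0 B.R0=1 C.R0=1

outcome vector order: (A.R0,B.R0,C.R0)
SC (10): <0 1 0>; <0 1 1>; <1 0 0>; <1 0 1>; <1 1 0>; <1 1 1>; <2 0 0>; <2 0 1>; <2 1 0>; <2 1 1>
SC∖claimed = {<0 1 1>}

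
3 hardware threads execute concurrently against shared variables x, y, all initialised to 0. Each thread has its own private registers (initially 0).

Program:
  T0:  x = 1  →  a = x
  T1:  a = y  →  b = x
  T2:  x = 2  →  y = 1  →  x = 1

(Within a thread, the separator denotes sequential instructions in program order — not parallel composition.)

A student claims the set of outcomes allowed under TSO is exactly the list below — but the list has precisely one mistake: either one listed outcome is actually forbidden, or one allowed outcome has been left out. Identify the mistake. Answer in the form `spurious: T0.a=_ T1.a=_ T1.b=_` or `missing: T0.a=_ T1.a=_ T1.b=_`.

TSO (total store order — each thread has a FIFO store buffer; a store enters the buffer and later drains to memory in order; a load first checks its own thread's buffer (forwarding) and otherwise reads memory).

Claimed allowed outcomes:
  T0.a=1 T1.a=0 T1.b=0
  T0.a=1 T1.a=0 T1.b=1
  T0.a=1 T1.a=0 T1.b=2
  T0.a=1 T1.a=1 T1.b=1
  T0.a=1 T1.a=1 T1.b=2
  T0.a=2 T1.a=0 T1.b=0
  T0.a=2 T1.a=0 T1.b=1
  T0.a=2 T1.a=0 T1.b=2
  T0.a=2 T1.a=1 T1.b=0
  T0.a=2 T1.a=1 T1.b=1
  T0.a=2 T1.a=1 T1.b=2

outcome vector order: (T0.a,T1.a,T1.b)
TSO: 10 outcomes — {100 101 102 111 112 200 201 202 211 212}
claimed∖TSO = {210}

spurious: T0.a=2 T1.a=1 T1.b=0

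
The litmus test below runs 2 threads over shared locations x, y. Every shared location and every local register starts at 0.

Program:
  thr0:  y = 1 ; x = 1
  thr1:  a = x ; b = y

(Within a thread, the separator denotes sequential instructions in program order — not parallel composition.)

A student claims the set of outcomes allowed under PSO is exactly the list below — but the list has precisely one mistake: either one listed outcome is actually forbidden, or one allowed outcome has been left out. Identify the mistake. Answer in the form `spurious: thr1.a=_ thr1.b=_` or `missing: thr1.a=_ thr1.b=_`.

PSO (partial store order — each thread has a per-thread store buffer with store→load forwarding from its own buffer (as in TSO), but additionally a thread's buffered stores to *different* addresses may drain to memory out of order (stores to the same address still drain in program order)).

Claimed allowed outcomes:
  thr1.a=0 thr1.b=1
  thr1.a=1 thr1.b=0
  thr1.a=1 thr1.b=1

missing: thr1.a=0 thr1.b=0

outcome vector order: (thr1.a,thr1.b)
[PSO] allowed = {<0 0>; <0 1>; <1 0>; <1 1>}
PSO∖claimed = {<0 0>}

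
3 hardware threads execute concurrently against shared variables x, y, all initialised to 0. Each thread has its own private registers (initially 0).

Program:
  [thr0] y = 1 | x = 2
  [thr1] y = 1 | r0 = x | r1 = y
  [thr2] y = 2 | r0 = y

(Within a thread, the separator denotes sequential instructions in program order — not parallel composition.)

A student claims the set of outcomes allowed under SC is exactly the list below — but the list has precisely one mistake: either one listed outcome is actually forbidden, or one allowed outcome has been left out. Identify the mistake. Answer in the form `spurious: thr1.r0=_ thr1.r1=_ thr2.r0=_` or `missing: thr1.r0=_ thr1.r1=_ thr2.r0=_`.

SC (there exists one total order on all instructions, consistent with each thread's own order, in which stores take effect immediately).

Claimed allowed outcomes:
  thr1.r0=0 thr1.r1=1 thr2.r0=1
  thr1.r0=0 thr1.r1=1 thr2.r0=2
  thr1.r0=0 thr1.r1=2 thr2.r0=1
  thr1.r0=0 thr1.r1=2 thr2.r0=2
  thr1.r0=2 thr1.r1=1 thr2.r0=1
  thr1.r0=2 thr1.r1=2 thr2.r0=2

outcome vector order: (thr1.r0,thr1.r1,thr2.r0)
SC: 7 outcomes — {(0,1,1) (0,1,2) (0,2,1) (0,2,2) (2,1,1) (2,1,2) (2,2,2)}
SC∖claimed = {(2,1,2)}

missing: thr1.r0=2 thr1.r1=1 thr2.r0=2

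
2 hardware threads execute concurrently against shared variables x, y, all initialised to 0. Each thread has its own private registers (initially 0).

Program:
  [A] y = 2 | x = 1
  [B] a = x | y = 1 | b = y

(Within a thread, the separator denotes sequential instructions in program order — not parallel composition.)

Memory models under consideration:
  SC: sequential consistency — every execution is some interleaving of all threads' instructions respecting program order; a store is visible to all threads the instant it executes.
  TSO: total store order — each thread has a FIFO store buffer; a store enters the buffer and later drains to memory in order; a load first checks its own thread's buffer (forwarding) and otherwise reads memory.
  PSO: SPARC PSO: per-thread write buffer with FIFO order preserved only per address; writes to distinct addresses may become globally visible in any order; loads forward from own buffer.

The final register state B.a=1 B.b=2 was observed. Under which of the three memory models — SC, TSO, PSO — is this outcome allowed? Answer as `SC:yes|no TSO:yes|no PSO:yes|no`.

outcome vector order: (B.a,B.b)
under SC → 01 02 11
under TSO → 01 02 11
under PSO → 01 02 11 12
target 12 ∈ {PSO}

SC:no TSO:no PSO:yes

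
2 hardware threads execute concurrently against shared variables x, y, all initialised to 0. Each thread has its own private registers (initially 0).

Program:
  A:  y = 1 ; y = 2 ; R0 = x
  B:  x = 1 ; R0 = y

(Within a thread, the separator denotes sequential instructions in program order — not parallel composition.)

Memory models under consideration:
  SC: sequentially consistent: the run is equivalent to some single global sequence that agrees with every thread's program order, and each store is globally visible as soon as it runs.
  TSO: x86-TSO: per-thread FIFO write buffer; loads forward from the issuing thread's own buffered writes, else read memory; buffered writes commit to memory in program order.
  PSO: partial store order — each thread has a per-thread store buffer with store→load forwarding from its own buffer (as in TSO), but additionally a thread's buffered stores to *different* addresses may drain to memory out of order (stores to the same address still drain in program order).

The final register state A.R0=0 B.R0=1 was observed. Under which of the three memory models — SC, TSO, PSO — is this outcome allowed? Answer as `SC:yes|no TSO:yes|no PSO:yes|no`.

SC:no TSO:yes PSO:yes

outcome vector order: (A.R0,B.R0)
[SC] allowed = {02, 10, 11, 12}
[TSO] allowed = {00, 01, 02, 10, 11, 12}
[PSO] allowed = {00, 01, 02, 10, 11, 12}
target 01 ∈ {TSO,PSO}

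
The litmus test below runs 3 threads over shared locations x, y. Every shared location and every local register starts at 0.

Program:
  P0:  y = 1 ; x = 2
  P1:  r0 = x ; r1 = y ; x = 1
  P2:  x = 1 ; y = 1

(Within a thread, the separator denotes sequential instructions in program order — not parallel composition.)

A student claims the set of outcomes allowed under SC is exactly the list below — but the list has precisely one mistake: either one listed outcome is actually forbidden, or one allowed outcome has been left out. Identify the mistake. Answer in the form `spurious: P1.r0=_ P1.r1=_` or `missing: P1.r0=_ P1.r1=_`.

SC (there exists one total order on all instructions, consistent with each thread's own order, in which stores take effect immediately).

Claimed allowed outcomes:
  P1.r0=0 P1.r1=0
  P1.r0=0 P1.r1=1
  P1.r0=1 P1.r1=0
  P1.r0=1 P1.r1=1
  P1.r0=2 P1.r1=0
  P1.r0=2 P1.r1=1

spurious: P1.r0=2 P1.r1=0

outcome vector order: (P1.r0,P1.r1)
[SC] allowed = {00, 01, 10, 11, 21}
claimed∖SC = {20}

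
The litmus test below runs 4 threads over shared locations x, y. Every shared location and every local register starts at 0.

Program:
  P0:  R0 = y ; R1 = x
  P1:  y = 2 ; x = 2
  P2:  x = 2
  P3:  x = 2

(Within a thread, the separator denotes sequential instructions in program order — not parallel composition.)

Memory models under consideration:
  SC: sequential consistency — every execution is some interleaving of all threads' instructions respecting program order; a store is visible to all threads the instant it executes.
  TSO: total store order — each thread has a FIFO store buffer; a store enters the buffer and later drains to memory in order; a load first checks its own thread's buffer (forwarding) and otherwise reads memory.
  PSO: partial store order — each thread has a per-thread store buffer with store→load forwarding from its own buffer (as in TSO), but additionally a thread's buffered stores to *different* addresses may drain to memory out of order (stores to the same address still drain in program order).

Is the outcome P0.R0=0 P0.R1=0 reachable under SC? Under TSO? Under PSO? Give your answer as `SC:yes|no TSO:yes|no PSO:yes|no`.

outcome vector order: (P0.R0,P0.R1)
[SC] allowed = {0/0 0/2 2/0 2/2}
[TSO] allowed = {0/0 0/2 2/0 2/2}
[PSO] allowed = {0/0 0/2 2/0 2/2}
target 0/0 ∈ {SC,TSO,PSO}

SC:yes TSO:yes PSO:yes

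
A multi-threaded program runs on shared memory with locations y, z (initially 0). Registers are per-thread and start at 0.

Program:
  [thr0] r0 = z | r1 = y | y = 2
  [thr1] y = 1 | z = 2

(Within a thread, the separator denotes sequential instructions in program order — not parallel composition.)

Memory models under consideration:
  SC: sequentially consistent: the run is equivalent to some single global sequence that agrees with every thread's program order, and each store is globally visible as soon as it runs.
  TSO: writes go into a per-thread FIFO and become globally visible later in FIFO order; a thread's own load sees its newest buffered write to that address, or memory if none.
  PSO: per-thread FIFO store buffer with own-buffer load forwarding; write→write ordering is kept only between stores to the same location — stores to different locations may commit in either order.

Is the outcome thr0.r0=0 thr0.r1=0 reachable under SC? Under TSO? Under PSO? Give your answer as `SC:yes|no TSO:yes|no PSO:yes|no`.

SC:yes TSO:yes PSO:yes

outcome vector order: (thr0.r0,thr0.r1)
SC: 3 outcomes — {0/0 0/1 2/1}
TSO: 3 outcomes — {0/0 0/1 2/1}
PSO: 4 outcomes — {0/0 0/1 2/0 2/1}
target 0/0 ∈ {SC,TSO,PSO}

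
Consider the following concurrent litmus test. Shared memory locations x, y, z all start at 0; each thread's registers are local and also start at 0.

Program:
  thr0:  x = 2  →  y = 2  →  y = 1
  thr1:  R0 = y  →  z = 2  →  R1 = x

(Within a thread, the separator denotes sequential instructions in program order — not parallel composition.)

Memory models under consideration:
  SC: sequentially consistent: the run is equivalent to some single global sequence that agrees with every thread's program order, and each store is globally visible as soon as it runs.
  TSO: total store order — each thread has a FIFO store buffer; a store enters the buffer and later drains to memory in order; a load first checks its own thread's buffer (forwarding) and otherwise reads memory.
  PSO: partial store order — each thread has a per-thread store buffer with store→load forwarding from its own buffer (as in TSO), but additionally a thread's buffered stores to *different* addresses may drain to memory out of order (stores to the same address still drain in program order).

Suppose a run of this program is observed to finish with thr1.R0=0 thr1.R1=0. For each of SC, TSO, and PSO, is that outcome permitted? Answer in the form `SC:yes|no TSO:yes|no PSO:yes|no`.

outcome vector order: (thr1.R0,thr1.R1)
[SC] allowed = {00; 02; 12; 22}
[TSO] allowed = {00; 02; 12; 22}
[PSO] allowed = {00; 02; 10; 12; 20; 22}
target 00 ∈ {SC,TSO,PSO}

SC:yes TSO:yes PSO:yes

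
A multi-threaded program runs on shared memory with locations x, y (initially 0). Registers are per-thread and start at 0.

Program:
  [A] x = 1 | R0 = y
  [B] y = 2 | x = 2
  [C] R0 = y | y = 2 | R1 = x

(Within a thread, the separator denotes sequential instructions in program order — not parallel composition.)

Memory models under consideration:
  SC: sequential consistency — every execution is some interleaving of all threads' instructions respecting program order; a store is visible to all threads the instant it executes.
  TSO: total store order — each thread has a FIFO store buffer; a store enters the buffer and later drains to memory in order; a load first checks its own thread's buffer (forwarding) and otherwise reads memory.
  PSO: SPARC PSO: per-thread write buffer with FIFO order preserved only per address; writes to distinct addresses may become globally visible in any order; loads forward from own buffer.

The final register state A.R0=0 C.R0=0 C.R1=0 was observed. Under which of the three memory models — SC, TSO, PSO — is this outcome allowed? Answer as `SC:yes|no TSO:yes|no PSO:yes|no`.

SC:no TSO:yes PSO:yes

outcome vector order: (A.R0,C.R0,C.R1)
[SC] allowed = {<0 0 1> <0 0 2> <0 2 1> <0 2 2> <2 0 0> <2 0 1> <2 0 2> <2 2 0> <2 2 1> <2 2 2>}
[TSO] allowed = {<0 0 0> <0 0 1> <0 0 2> <0 2 0> <0 2 1> <0 2 2> <2 0 0> <2 0 1> <2 0 2> <2 2 0> <2 2 1> <2 2 2>}
[PSO] allowed = {<0 0 0> <0 0 1> <0 0 2> <0 2 0> <0 2 1> <0 2 2> <2 0 0> <2 0 1> <2 0 2> <2 2 0> <2 2 1> <2 2 2>}
target <0 0 0> ∈ {TSO,PSO}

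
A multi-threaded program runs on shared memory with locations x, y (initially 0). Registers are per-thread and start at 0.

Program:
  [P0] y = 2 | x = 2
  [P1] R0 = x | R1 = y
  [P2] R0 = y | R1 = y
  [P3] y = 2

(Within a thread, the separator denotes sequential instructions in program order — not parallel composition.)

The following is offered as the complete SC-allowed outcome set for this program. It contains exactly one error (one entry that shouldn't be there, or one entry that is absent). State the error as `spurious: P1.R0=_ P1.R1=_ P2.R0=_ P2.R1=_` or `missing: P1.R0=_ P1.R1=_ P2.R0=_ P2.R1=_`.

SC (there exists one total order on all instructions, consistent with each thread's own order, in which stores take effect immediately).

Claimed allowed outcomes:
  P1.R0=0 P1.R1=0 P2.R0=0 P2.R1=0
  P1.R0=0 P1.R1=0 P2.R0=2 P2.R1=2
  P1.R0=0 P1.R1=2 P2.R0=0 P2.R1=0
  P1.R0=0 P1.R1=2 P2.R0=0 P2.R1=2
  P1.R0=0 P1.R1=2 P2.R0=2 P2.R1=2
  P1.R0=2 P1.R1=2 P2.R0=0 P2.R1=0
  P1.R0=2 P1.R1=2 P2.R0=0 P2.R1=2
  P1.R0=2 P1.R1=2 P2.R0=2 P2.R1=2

missing: P1.R0=0 P1.R1=0 P2.R0=0 P2.R1=2

outcome vector order: (P1.R0,P1.R1,P2.R0,P2.R1)
under SC → 0000 0002 0022 0200 0202 0222 2200 2202 2222
SC∖claimed = {0002}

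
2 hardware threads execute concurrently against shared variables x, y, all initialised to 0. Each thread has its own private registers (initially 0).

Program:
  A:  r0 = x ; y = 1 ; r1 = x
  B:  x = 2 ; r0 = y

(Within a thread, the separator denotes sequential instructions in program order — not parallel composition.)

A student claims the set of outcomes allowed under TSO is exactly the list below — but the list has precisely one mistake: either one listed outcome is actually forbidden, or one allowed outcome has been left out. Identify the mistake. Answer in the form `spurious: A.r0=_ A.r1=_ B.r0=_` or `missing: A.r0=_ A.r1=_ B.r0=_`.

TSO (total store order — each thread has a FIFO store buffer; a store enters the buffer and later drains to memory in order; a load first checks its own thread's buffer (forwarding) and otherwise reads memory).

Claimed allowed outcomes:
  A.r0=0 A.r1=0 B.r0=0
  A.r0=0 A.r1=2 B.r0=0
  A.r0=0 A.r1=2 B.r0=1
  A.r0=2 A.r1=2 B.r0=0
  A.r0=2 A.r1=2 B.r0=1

outcome vector order: (A.r0,A.r1,B.r0)
TSO (6): 0/0/0; 0/0/1; 0/2/0; 0/2/1; 2/2/0; 2/2/1
TSO∖claimed = {0/0/1}

missing: A.r0=0 A.r1=0 B.r0=1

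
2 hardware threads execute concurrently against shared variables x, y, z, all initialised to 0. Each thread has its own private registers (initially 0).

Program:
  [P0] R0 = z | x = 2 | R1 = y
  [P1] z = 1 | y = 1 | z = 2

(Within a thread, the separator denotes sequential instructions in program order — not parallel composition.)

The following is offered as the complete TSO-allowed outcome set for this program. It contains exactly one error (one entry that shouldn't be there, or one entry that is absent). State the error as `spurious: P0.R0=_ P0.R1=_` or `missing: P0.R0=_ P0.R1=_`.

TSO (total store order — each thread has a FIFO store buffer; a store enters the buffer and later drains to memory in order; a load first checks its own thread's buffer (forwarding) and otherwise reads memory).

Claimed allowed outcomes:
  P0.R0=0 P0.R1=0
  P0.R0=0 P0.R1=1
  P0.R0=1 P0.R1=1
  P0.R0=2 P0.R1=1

missing: P0.R0=1 P0.R1=0

outcome vector order: (P0.R0,P0.R1)
[TSO] allowed = {(0,0) (0,1) (1,0) (1,1) (2,1)}
TSO∖claimed = {(1,0)}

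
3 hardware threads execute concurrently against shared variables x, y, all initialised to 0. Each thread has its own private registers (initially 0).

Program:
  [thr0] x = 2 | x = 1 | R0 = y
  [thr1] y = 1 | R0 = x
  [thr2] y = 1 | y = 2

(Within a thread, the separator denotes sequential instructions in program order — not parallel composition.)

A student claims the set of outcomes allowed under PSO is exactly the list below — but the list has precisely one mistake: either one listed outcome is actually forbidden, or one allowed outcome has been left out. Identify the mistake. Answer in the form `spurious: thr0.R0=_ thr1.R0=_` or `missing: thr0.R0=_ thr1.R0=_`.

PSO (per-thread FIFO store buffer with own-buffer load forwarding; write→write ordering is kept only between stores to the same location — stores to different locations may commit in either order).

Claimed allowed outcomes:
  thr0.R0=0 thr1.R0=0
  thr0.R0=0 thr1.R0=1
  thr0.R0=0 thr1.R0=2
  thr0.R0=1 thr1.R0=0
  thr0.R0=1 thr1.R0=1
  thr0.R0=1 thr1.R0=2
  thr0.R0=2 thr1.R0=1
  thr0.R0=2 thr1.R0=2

outcome vector order: (thr0.R0,thr1.R0)
under PSO → 0/0 0/1 0/2 1/0 1/1 1/2 2/0 2/1 2/2
PSO∖claimed = {2/0}

missing: thr0.R0=2 thr1.R0=0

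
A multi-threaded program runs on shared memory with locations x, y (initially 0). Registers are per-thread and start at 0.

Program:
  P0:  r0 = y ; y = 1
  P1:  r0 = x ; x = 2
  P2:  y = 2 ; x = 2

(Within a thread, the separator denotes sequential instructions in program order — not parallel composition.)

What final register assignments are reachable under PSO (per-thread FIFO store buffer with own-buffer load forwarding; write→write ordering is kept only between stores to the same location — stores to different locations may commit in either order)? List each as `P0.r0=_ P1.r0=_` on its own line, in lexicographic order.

P0.r0=0 P1.r0=0
P0.r0=0 P1.r0=2
P0.r0=2 P1.r0=0
P0.r0=2 P1.r0=2

outcome vector order: (P0.r0,P1.r0)
|PSO outcomes| = 4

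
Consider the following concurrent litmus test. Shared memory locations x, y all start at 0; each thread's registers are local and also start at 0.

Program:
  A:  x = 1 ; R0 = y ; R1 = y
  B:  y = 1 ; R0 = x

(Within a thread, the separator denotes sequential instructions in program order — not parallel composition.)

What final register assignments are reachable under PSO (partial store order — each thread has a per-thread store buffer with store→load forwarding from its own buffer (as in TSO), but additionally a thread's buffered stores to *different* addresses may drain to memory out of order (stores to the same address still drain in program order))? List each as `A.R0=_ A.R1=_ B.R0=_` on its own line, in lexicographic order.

outcome vector order: (A.R0,A.R1,B.R0)
|PSO outcomes| = 6

A.R0=0 A.R1=0 B.R0=0
A.R0=0 A.R1=0 B.R0=1
A.R0=0 A.R1=1 B.R0=0
A.R0=0 A.R1=1 B.R0=1
A.R0=1 A.R1=1 B.R0=0
A.R0=1 A.R1=1 B.R0=1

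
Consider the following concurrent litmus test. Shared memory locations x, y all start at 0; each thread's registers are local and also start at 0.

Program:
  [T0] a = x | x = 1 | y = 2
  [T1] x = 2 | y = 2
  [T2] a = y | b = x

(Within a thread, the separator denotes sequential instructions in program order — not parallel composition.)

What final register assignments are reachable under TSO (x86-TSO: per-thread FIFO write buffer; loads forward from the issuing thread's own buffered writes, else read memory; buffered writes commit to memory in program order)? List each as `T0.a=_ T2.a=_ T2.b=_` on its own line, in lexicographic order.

outcome vector order: (T0.a,T2.a,T2.b)
|TSO outcomes| = 10

T0.a=0 T2.a=0 T2.b=0
T0.a=0 T2.a=0 T2.b=1
T0.a=0 T2.a=0 T2.b=2
T0.a=0 T2.a=2 T2.b=1
T0.a=0 T2.a=2 T2.b=2
T0.a=2 T2.a=0 T2.b=0
T0.a=2 T2.a=0 T2.b=1
T0.a=2 T2.a=0 T2.b=2
T0.a=2 T2.a=2 T2.b=1
T0.a=2 T2.a=2 T2.b=2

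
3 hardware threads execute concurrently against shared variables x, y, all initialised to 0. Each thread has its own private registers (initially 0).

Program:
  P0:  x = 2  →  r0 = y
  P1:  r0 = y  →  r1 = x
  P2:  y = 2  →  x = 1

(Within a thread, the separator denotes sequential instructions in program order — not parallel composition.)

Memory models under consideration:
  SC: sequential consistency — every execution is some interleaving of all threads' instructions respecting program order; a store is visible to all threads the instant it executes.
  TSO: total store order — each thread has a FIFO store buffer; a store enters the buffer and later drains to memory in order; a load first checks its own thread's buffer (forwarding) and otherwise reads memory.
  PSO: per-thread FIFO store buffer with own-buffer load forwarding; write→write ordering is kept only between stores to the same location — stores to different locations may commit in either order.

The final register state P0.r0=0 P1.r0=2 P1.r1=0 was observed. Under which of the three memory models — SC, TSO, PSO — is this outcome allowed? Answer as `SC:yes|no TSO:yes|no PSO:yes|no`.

SC:no TSO:yes PSO:yes

outcome vector order: (P0.r0,P1.r0,P1.r1)
under SC → (0,0,0); (0,0,1); (0,0,2); (0,2,1); (0,2,2); (2,0,0); (2,0,1); (2,0,2); (2,2,0); (2,2,1); (2,2,2)
under TSO → (0,0,0); (0,0,1); (0,0,2); (0,2,0); (0,2,1); (0,2,2); (2,0,0); (2,0,1); (2,0,2); (2,2,0); (2,2,1); (2,2,2)
under PSO → (0,0,0); (0,0,1); (0,0,2); (0,2,0); (0,2,1); (0,2,2); (2,0,0); (2,0,1); (2,0,2); (2,2,0); (2,2,1); (2,2,2)
target (0,2,0) ∈ {TSO,PSO}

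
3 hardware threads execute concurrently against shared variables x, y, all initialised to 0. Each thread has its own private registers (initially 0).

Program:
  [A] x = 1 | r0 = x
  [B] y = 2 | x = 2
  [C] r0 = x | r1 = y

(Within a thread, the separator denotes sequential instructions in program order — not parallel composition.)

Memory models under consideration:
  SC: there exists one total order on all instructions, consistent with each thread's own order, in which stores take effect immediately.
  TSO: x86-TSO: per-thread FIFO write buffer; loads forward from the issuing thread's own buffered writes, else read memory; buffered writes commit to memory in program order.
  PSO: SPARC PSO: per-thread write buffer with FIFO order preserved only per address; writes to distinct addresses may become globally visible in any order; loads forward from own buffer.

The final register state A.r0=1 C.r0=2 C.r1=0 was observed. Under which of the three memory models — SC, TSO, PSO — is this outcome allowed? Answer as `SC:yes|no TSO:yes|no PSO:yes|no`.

SC:no TSO:no PSO:yes

outcome vector order: (A.r0,C.r0,C.r1)
SC: 10 outcomes — {100 102 110 112 122 200 202 210 212 222}
TSO: 10 outcomes — {100 102 110 112 122 200 202 210 212 222}
PSO: 12 outcomes — {100 102 110 112 120 122 200 202 210 212 220 222}
target 120 ∈ {PSO}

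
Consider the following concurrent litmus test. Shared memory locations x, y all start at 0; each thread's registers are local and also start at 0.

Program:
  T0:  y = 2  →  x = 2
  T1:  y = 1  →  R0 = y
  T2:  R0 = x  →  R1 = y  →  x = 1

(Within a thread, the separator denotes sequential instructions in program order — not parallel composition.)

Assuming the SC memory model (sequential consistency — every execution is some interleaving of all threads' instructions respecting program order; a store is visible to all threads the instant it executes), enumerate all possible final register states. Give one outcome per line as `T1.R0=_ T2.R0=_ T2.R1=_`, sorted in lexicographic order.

outcome vector order: (T1.R0,T2.R0,T2.R1)
|SC outcomes| = 9

T1.R0=1 T2.R0=0 T2.R1=0
T1.R0=1 T2.R0=0 T2.R1=1
T1.R0=1 T2.R0=0 T2.R1=2
T1.R0=1 T2.R0=2 T2.R1=1
T1.R0=1 T2.R0=2 T2.R1=2
T1.R0=2 T2.R0=0 T2.R1=0
T1.R0=2 T2.R0=0 T2.R1=1
T1.R0=2 T2.R0=0 T2.R1=2
T1.R0=2 T2.R0=2 T2.R1=2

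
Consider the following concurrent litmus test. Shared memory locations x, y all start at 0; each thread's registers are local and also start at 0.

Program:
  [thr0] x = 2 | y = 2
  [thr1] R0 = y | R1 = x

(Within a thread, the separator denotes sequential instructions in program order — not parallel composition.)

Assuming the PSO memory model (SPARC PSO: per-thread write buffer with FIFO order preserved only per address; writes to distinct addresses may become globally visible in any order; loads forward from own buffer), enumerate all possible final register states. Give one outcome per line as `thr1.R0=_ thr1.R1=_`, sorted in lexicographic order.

thr1.R0=0 thr1.R1=0
thr1.R0=0 thr1.R1=2
thr1.R0=2 thr1.R1=0
thr1.R0=2 thr1.R1=2

outcome vector order: (thr1.R0,thr1.R1)
|PSO outcomes| = 4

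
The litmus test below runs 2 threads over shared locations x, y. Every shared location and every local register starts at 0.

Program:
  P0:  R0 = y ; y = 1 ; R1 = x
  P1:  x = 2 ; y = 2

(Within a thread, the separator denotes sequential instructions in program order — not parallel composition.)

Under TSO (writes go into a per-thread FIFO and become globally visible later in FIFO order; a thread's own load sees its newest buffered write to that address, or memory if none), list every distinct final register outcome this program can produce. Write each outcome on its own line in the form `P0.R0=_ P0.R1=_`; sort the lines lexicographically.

outcome vector order: (P0.R0,P0.R1)
|TSO outcomes| = 3

P0.R0=0 P0.R1=0
P0.R0=0 P0.R1=2
P0.R0=2 P0.R1=2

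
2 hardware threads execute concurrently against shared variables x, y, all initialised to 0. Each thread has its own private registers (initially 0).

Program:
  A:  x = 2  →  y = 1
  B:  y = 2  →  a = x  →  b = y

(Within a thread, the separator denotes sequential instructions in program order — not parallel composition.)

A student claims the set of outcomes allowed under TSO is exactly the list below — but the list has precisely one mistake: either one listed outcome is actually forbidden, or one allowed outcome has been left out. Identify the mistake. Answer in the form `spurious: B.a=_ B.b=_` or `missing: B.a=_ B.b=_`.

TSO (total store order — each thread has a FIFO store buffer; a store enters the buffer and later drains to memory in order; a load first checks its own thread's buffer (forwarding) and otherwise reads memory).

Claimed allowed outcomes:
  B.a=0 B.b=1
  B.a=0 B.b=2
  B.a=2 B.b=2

outcome vector order: (B.a,B.b)
TSO (4): 01 02 21 22
TSO∖claimed = {21}

missing: B.a=2 B.b=1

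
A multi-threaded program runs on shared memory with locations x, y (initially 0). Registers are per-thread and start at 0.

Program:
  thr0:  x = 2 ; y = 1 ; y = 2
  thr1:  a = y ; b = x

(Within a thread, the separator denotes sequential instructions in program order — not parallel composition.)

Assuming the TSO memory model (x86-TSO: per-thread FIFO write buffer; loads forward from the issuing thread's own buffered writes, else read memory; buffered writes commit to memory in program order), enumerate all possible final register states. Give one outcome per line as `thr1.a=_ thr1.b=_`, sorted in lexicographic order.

thr1.a=0 thr1.b=0
thr1.a=0 thr1.b=2
thr1.a=1 thr1.b=2
thr1.a=2 thr1.b=2

outcome vector order: (thr1.a,thr1.b)
|TSO outcomes| = 4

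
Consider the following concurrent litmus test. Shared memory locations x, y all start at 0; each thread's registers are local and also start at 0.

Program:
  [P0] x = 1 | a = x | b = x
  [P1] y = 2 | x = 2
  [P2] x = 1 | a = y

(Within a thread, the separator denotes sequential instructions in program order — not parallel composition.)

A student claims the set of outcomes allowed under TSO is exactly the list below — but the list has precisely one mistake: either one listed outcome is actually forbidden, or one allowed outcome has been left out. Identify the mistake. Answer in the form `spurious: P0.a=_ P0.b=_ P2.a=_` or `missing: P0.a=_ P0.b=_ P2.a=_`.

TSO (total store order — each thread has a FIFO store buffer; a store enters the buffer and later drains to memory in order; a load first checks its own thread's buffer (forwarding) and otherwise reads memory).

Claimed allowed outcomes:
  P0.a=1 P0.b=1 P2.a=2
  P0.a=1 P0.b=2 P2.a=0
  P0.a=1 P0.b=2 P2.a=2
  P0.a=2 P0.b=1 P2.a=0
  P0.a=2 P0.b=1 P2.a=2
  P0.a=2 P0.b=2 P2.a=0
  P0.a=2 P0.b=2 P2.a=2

outcome vector order: (P0.a,P0.b,P2.a)
[TSO] allowed = {<1 1 0>; <1 1 2>; <1 2 0>; <1 2 2>; <2 1 0>; <2 1 2>; <2 2 0>; <2 2 2>}
TSO∖claimed = {<1 1 0>}

missing: P0.a=1 P0.b=1 P2.a=0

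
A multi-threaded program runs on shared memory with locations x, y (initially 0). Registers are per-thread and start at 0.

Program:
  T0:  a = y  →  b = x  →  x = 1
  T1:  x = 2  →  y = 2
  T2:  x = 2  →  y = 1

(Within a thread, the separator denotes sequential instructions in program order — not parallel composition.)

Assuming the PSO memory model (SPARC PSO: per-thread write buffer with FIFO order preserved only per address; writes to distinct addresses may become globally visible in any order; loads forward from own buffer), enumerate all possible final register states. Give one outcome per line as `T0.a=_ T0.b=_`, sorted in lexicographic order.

outcome vector order: (T0.a,T0.b)
|PSO outcomes| = 6

T0.a=0 T0.b=0
T0.a=0 T0.b=2
T0.a=1 T0.b=0
T0.a=1 T0.b=2
T0.a=2 T0.b=0
T0.a=2 T0.b=2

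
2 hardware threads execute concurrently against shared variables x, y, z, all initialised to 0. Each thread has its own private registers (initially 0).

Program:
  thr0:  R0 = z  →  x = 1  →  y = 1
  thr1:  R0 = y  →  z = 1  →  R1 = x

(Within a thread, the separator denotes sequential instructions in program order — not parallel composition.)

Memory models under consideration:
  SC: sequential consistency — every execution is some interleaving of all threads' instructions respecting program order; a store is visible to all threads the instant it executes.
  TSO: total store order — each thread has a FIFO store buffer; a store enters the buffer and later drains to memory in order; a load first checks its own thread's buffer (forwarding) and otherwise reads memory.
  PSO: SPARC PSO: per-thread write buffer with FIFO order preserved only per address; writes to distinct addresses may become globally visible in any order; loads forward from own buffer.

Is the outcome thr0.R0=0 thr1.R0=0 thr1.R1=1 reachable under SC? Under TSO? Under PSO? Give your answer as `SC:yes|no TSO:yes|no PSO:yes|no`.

SC:yes TSO:yes PSO:yes

outcome vector order: (thr0.R0,thr1.R0,thr1.R1)
[SC] allowed = {000; 001; 011; 100; 101}
[TSO] allowed = {000; 001; 011; 100; 101}
[PSO] allowed = {000; 001; 010; 011; 100; 101}
target 001 ∈ {SC,TSO,PSO}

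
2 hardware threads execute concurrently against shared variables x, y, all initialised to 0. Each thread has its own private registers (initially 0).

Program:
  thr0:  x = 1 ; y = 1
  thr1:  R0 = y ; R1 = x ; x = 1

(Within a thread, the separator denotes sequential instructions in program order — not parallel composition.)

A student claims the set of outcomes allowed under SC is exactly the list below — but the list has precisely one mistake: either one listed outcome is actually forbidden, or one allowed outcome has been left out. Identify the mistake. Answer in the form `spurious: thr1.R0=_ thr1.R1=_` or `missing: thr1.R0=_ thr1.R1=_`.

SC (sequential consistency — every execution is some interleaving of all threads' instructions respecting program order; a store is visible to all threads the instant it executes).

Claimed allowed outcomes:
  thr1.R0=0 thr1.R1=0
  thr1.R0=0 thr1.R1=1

missing: thr1.R0=1 thr1.R1=1

outcome vector order: (thr1.R0,thr1.R1)
under SC → (0,0); (0,1); (1,1)
SC∖claimed = {(1,1)}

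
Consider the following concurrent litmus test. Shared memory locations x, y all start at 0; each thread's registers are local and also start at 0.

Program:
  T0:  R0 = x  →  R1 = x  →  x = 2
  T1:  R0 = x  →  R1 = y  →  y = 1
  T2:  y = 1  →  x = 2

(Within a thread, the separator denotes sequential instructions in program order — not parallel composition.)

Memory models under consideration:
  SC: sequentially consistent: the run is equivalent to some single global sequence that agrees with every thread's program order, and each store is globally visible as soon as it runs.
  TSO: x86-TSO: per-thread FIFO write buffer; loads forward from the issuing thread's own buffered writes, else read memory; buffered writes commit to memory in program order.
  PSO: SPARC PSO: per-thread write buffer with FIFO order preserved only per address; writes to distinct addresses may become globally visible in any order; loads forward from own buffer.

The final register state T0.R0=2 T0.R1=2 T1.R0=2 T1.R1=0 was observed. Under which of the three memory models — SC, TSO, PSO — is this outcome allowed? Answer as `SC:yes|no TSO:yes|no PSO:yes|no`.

outcome vector order: (T0.R0,T0.R1,T1.R0,T1.R1)
[SC] allowed = {0/0/0/0; 0/0/0/1; 0/0/2/0; 0/0/2/1; 0/2/0/0; 0/2/0/1; 0/2/2/1; 2/2/0/0; 2/2/0/1; 2/2/2/1}
[TSO] allowed = {0/0/0/0; 0/0/0/1; 0/0/2/0; 0/0/2/1; 0/2/0/0; 0/2/0/1; 0/2/2/1; 2/2/0/0; 2/2/0/1; 2/2/2/1}
[PSO] allowed = {0/0/0/0; 0/0/0/1; 0/0/2/0; 0/0/2/1; 0/2/0/0; 0/2/0/1; 0/2/2/0; 0/2/2/1; 2/2/0/0; 2/2/0/1; 2/2/2/0; 2/2/2/1}
target 2/2/2/0 ∈ {PSO}

SC:no TSO:no PSO:yes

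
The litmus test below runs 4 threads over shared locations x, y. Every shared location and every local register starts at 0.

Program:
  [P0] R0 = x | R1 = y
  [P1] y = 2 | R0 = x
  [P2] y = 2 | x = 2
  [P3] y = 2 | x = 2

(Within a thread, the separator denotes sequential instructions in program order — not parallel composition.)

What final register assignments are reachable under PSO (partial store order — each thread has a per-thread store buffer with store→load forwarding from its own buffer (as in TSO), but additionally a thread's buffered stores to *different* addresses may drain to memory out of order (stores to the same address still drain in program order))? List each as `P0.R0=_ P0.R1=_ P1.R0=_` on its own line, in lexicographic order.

P0.R0=0 P0.R1=0 P1.R0=0
P0.R0=0 P0.R1=0 P1.R0=2
P0.R0=0 P0.R1=2 P1.R0=0
P0.R0=0 P0.R1=2 P1.R0=2
P0.R0=2 P0.R1=0 P1.R0=0
P0.R0=2 P0.R1=0 P1.R0=2
P0.R0=2 P0.R1=2 P1.R0=0
P0.R0=2 P0.R1=2 P1.R0=2

outcome vector order: (P0.R0,P0.R1,P1.R0)
|PSO outcomes| = 8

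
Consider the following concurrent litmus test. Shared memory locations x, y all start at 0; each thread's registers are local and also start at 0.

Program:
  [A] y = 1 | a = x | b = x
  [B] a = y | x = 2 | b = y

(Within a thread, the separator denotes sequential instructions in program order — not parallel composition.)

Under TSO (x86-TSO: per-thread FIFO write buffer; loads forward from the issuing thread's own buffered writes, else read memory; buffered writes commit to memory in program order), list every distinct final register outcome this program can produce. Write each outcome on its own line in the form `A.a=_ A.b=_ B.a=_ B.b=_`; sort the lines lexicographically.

A.a=0 A.b=0 B.a=0 B.b=0
A.a=0 A.b=0 B.a=0 B.b=1
A.a=0 A.b=0 B.a=1 B.b=1
A.a=0 A.b=2 B.a=0 B.b=0
A.a=0 A.b=2 B.a=0 B.b=1
A.a=0 A.b=2 B.a=1 B.b=1
A.a=2 A.b=2 B.a=0 B.b=0
A.a=2 A.b=2 B.a=0 B.b=1
A.a=2 A.b=2 B.a=1 B.b=1

outcome vector order: (A.a,A.b,B.a,B.b)
|TSO outcomes| = 9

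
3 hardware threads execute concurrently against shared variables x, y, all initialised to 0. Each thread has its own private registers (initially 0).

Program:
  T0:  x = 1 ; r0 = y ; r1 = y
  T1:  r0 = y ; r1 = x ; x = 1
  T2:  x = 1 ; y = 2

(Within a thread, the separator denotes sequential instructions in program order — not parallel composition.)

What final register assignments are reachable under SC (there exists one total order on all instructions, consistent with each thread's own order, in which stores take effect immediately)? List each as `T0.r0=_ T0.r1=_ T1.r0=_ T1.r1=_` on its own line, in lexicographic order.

outcome vector order: (T0.r0,T0.r1,T1.r0,T1.r1)
|SC outcomes| = 9

T0.r0=0 T0.r1=0 T1.r0=0 T1.r1=0
T0.r0=0 T0.r1=0 T1.r0=0 T1.r1=1
T0.r0=0 T0.r1=0 T1.r0=2 T1.r1=1
T0.r0=0 T0.r1=2 T1.r0=0 T1.r1=0
T0.r0=0 T0.r1=2 T1.r0=0 T1.r1=1
T0.r0=0 T0.r1=2 T1.r0=2 T1.r1=1
T0.r0=2 T0.r1=2 T1.r0=0 T1.r1=0
T0.r0=2 T0.r1=2 T1.r0=0 T1.r1=1
T0.r0=2 T0.r1=2 T1.r0=2 T1.r1=1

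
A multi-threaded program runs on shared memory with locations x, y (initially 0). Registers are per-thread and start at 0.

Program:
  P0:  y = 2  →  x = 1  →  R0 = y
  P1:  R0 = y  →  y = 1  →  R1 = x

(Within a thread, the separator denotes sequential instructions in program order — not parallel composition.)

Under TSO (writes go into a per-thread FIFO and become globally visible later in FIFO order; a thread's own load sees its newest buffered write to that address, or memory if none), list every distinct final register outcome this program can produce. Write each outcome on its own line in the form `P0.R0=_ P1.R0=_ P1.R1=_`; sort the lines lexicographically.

outcome vector order: (P0.R0,P1.R0,P1.R1)
|TSO outcomes| = 8

P0.R0=1 P1.R0=0 P1.R1=0
P0.R0=1 P1.R0=0 P1.R1=1
P0.R0=1 P1.R0=2 P1.R1=0
P0.R0=1 P1.R0=2 P1.R1=1
P0.R0=2 P1.R0=0 P1.R1=0
P0.R0=2 P1.R0=0 P1.R1=1
P0.R0=2 P1.R0=2 P1.R1=0
P0.R0=2 P1.R0=2 P1.R1=1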